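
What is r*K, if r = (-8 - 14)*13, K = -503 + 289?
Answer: 61204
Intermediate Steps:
K = -214
r = -286 (r = -22*13 = -286)
r*K = -286*(-214) = 61204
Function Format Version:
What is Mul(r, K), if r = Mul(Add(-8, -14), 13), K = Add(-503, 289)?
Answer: 61204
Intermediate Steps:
K = -214
r = -286 (r = Mul(-22, 13) = -286)
Mul(r, K) = Mul(-286, -214) = 61204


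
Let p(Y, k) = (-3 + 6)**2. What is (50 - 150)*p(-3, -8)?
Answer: -900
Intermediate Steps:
p(Y, k) = 9 (p(Y, k) = 3**2 = 9)
(50 - 150)*p(-3, -8) = (50 - 150)*9 = -100*9 = -900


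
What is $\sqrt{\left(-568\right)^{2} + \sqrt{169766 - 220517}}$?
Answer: $\sqrt{322624 + 3 i \sqrt{5639}} \approx 568.0 + 0.198 i$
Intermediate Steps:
$\sqrt{\left(-568\right)^{2} + \sqrt{169766 - 220517}} = \sqrt{322624 + \sqrt{-50751}} = \sqrt{322624 + 3 i \sqrt{5639}}$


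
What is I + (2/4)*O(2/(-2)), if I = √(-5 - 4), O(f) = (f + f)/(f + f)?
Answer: ½ + 3*I ≈ 0.5 + 3.0*I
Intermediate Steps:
O(f) = 1 (O(f) = (2*f)/((2*f)) = (2*f)*(1/(2*f)) = 1)
I = 3*I (I = √(-9) = 3*I ≈ 3.0*I)
I + (2/4)*O(2/(-2)) = 3*I + (2/4)*1 = 3*I + (2*(¼))*1 = 3*I + (½)*1 = 3*I + ½ = ½ + 3*I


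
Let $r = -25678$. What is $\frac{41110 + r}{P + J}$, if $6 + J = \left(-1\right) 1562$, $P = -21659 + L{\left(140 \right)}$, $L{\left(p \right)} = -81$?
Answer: $- \frac{3858}{5827} \approx -0.66209$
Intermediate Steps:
$P = -21740$ ($P = -21659 - 81 = -21740$)
$J = -1568$ ($J = -6 - 1562 = -1568$)
$\frac{41110 + r}{P + J} = \frac{41110 - 25678}{-21740 - 1568} = \frac{15432}{-23308} = 15432 \left(- \frac{1}{23308}\right) = - \frac{3858}{5827}$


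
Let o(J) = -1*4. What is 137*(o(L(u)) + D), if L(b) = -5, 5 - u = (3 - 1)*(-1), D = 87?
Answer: 11371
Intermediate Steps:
u = 7 (u = 5 - (3 - 1)*(-1) = 5 - 2*(-1) = 5 - 1*(-2) = 5 + 2 = 7)
o(J) = -4
137*(o(L(u)) + D) = 137*(-4 + 87) = 137*83 = 11371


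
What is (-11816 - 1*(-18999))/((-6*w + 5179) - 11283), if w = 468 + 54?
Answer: -7183/9236 ≈ -0.77772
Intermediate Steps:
w = 522
(-11816 - 1*(-18999))/((-6*w + 5179) - 11283) = (-11816 - 1*(-18999))/((-6*522 + 5179) - 11283) = (-11816 + 18999)/((-3132 + 5179) - 11283) = 7183/(2047 - 11283) = 7183/(-9236) = 7183*(-1/9236) = -7183/9236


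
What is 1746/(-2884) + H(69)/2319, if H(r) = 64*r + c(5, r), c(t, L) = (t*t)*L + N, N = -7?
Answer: 6820741/3343998 ≈ 2.0397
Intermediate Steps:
c(t, L) = -7 + L*t**2 (c(t, L) = (t*t)*L - 7 = t**2*L - 7 = L*t**2 - 7 = -7 + L*t**2)
H(r) = -7 + 89*r (H(r) = 64*r + (-7 + r*5**2) = 64*r + (-7 + r*25) = 64*r + (-7 + 25*r) = -7 + 89*r)
1746/(-2884) + H(69)/2319 = 1746/(-2884) + (-7 + 89*69)/2319 = 1746*(-1/2884) + (-7 + 6141)*(1/2319) = -873/1442 + 6134*(1/2319) = -873/1442 + 6134/2319 = 6820741/3343998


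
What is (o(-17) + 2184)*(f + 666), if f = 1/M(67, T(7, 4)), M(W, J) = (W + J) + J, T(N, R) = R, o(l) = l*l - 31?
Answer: 40660114/25 ≈ 1.6264e+6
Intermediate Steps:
o(l) = -31 + l**2 (o(l) = l**2 - 31 = -31 + l**2)
M(W, J) = W + 2*J (M(W, J) = (J + W) + J = W + 2*J)
f = 1/75 (f = 1/(67 + 2*4) = 1/(67 + 8) = 1/75 ≈ 0.013333)
(o(-17) + 2184)*(f + 666) = ((-31 + (-17)**2) + 2184)*(1/75 + 666) = ((-31 + 289) + 2184)*(49951/75) = (258 + 2184)*(49951/75) = 2442*(49951/75) = 40660114/25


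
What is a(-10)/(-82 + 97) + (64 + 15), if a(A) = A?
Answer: 235/3 ≈ 78.333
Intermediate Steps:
a(-10)/(-82 + 97) + (64 + 15) = -10/(-82 + 97) + (64 + 15) = -10/15 + 79 = (1/15)*(-10) + 79 = -2/3 + 79 = 235/3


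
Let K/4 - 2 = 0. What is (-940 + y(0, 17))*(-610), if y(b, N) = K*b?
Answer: 573400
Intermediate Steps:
K = 8 (K = 8 + 4*0 = 8 + 0 = 8)
y(b, N) = 8*b
(-940 + y(0, 17))*(-610) = (-940 + 8*0)*(-610) = (-940 + 0)*(-610) = -940*(-610) = 573400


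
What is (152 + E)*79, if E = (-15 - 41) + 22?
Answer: 9322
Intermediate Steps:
E = -34 (E = -56 + 22 = -34)
(152 + E)*79 = (152 - 34)*79 = 118*79 = 9322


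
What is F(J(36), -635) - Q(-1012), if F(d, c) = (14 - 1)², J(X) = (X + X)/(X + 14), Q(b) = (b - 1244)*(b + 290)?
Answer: -1628663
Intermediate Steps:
Q(b) = (-1244 + b)*(290 + b)
J(X) = 2*X/(14 + X) (J(X) = (2*X)/(14 + X) = 2*X/(14 + X))
F(d, c) = 169 (F(d, c) = 13² = 169)
F(J(36), -635) - Q(-1012) = 169 - (-360760 + (-1012)² - 954*(-1012)) = 169 - (-360760 + 1024144 + 965448) = 169 - 1*1628832 = 169 - 1628832 = -1628663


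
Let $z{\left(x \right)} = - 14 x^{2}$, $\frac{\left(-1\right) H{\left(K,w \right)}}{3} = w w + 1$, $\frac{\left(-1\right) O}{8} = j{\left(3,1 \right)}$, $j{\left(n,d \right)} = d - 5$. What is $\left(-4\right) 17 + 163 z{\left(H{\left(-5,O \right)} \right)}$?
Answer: $-21577736318$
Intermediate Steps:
$j{\left(n,d \right)} = -5 + d$ ($j{\left(n,d \right)} = d - 5 = -5 + d$)
$O = 32$ ($O = - 8 \left(-5 + 1\right) = \left(-8\right) \left(-4\right) = 32$)
$H{\left(K,w \right)} = -3 - 3 w^{2}$ ($H{\left(K,w \right)} = - 3 \left(w w + 1\right) = - 3 \left(w^{2} + 1\right) = - 3 \left(1 + w^{2}\right) = -3 - 3 w^{2}$)
$\left(-4\right) 17 + 163 z{\left(H{\left(-5,O \right)} \right)} = \left(-4\right) 17 + 163 \left(- 14 \left(-3 - 3 \cdot 32^{2}\right)^{2}\right) = -68 + 163 \left(- 14 \left(-3 - 3072\right)^{2}\right) = -68 + 163 \left(- 14 \left(-3075\right)^{2}\right) = -68 + 163 \left(\left(-14\right) 9455625\right) = -68 + 163 \left(-132378750\right) = -68 - 21577736250 = -21577736318$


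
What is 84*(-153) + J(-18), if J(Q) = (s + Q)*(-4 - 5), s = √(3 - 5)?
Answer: -12690 - 9*I*√2 ≈ -12690.0 - 12.728*I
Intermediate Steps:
s = I*√2 (s = √(-2) = I*√2 ≈ 1.4142*I)
J(Q) = -9*Q - 9*I*√2 (J(Q) = (I*√2 + Q)*(-4 - 5) = (Q + I*√2)*(-9) = -9*Q - 9*I*√2)
84*(-153) + J(-18) = 84*(-153) + (-9*(-18) - 9*I*√2) = -12852 + (162 - 9*I*√2) = -12690 - 9*I*√2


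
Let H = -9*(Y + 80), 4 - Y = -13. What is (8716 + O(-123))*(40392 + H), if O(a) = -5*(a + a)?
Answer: 393055974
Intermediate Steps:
Y = 17 (Y = 4 - 1*(-13) = 4 + 13 = 17)
O(a) = -10*a
H = -873 (H = -9*(17 + 80) = -9*97 = -873)
(8716 + O(-123))*(40392 + H) = (8716 - 10*(-123))*(40392 - 873) = (8716 + 1230)*39519 = 9946*39519 = 393055974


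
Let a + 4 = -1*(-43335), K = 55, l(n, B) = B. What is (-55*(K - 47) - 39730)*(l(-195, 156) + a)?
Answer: -1746872790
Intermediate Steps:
a = 43331 (a = -4 - 1*(-43335) = -4 + 43335 = 43331)
(-55*(K - 47) - 39730)*(l(-195, 156) + a) = (-55*(55 - 47) - 39730)*(156 + 43331) = (-55*8 - 39730)*43487 = (-440 - 39730)*43487 = -40170*43487 = -1746872790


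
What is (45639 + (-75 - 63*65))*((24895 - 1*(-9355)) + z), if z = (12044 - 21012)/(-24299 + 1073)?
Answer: 5498094573082/3871 ≈ 1.4203e+9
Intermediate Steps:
z = 4484/11613 (z = -8968/(-23226) = -8968*(-1/23226) = 4484/11613 ≈ 0.38612)
(45639 + (-75 - 63*65))*((24895 - 1*(-9355)) + z) = (45639 + (-75 - 63*65))*((24895 - 1*(-9355)) + 4484/11613) = (45639 + (-75 - 4095))*((24895 + 9355) + 4484/11613) = (45639 - 4170)*(34250 + 4484/11613) = 41469*(397749734/11613) = 5498094573082/3871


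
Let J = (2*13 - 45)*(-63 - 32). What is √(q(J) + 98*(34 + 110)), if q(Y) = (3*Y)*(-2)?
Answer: √3282 ≈ 57.289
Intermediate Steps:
J = 1805 (J = (26 - 45)*(-95) = -19*(-95) = 1805)
q(Y) = -6*Y
√(q(J) + 98*(34 + 110)) = √(-6*1805 + 98*(34 + 110)) = √(-10830 + 98*144) = √(-10830 + 14112) = √3282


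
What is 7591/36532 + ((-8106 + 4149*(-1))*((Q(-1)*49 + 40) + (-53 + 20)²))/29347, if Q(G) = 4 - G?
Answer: -614916559763/1072104604 ≈ -573.56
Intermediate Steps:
7591/36532 + ((-8106 + 4149*(-1))*((Q(-1)*49 + 40) + (-53 + 20)²))/29347 = 7591/36532 + ((-8106 + 4149*(-1))*(((4 - 1*(-1))*49 + 40) + (-53 + 20)²))/29347 = 7591*(1/36532) + ((-8106 - 4149)*(((4 + 1)*49 + 40) + (-33)²))*(1/29347) = 7591/36532 - 12255*((5*49 + 40) + 1089)*(1/29347) = 7591/36532 - 12255*((245 + 40) + 1089)*(1/29347) = 7591/36532 - 12255*(285 + 1089)*(1/29347) = 7591/36532 - 12255*1374*(1/29347) = 7591/36532 - 16838370*1/29347 = 7591/36532 - 16838370/29347 = -614916559763/1072104604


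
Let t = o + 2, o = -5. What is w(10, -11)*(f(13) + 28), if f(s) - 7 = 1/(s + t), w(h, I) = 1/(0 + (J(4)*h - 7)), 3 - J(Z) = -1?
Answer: 117/110 ≈ 1.0636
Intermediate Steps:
J(Z) = 4 (J(Z) = 3 - 1*(-1) = 3 + 1 = 4)
w(h, I) = 1/(-7 + 4*h) (w(h, I) = 1/(0 + (4*h - 7)) = 1/(0 + (-7 + 4*h)) = 1/(-7 + 4*h))
t = -3 (t = -5 + 2 = -3)
f(s) = 7 + 1/(-3 + s) (f(s) = 7 + 1/(s - 3) = 7 + 1/(-3 + s))
w(10, -11)*(f(13) + 28) = ((-20 + 7*13)/(-3 + 13) + 28)/(-7 + 4*10) = ((-20 + 91)/10 + 28)/(-7 + 40) = ((⅒)*71 + 28)/33 = (71/10 + 28)/33 = (1/33)*(351/10) = 117/110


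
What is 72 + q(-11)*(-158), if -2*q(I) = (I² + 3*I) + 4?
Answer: 7340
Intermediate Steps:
q(I) = -2 - 3*I/2 - I²/2 (q(I) = -((I² + 3*I) + 4)/2 = -(4 + I² + 3*I)/2 = -2 - 3*I/2 - I²/2)
72 + q(-11)*(-158) = 72 + (-2 - 3/2*(-11) - ½*(-11)²)*(-158) = 72 + (-2 + 33/2 - ½*121)*(-158) = 72 + (-2 + 33/2 - 121/2)*(-158) = 72 - 46*(-158) = 72 + 7268 = 7340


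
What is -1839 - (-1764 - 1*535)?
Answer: 460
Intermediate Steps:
-1839 - (-1764 - 1*535) = -1839 - (-1764 - 535) = -1839 - 1*(-2299) = -1839 + 2299 = 460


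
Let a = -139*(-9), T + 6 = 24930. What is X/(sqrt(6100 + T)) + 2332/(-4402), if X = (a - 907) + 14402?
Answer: -1166/2201 + 7373*sqrt(1939)/3878 ≈ 83.189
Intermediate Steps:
T = 24924 (T = -6 + 24930 = 24924)
a = 1251
X = 14746 (X = (1251 - 907) + 14402 = 344 + 14402 = 14746)
X/(sqrt(6100 + T)) + 2332/(-4402) = 14746/(sqrt(6100 + 24924)) + 2332/(-4402) = 14746/(sqrt(31024)) + 2332*(-1/4402) = 14746/((4*sqrt(1939))) - 1166/2201 = 14746*(sqrt(1939)/7756) - 1166/2201 = 7373*sqrt(1939)/3878 - 1166/2201 = -1166/2201 + 7373*sqrt(1939)/3878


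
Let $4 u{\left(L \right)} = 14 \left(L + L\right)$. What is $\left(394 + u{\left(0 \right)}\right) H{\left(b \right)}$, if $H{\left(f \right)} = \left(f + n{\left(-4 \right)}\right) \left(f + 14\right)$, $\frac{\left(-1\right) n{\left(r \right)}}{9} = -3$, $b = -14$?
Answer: $0$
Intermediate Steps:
$n{\left(r \right)} = 27$ ($n{\left(r \right)} = \left(-9\right) \left(-3\right) = 27$)
$u{\left(L \right)} = 7 L$ ($u{\left(L \right)} = \frac{14 \left(L + L\right)}{4} = \frac{14 \cdot 2 L}{4} = \frac{28 L}{4} = 7 L$)
$H{\left(f \right)} = \left(14 + f\right) \left(27 + f\right)$ ($H{\left(f \right)} = \left(f + 27\right) \left(f + 14\right) = \left(27 + f\right) \left(14 + f\right) = \left(14 + f\right) \left(27 + f\right)$)
$\left(394 + u{\left(0 \right)}\right) H{\left(b \right)} = \left(394 + 7 \cdot 0\right) \left(378 + \left(-14\right)^{2} + 41 \left(-14\right)\right) = \left(394 + 0\right) \left(378 + 196 - 574\right) = 394 \cdot 0 = 0$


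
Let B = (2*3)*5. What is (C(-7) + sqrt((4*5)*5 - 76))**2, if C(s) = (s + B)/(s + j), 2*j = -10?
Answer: 3985/144 - 23*sqrt(6)/3 ≈ 8.8942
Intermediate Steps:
j = -5 (j = (1/2)*(-10) = -5)
B = 30 (B = 6*5 = 30)
C(s) = (30 + s)/(-5 + s) (C(s) = (s + 30)/(s - 5) = (30 + s)/(-5 + s))
(C(-7) + sqrt((4*5)*5 - 76))**2 = ((30 - 7)/(-5 - 7) + sqrt((4*5)*5 - 76))**2 = (23/(-12) + sqrt(20*5 - 76))**2 = (-1/12*23 + sqrt(100 - 76))**2 = (-23/12 + sqrt(24))**2 = (-23/12 + 2*sqrt(6))**2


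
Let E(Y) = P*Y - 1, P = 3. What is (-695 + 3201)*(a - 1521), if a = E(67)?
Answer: -3310426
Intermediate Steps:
E(Y) = -1 + 3*Y (E(Y) = 3*Y - 1 = -1 + 3*Y)
a = 200 (a = -1 + 3*67 = -1 + 201 = 200)
(-695 + 3201)*(a - 1521) = (-695 + 3201)*(200 - 1521) = 2506*(-1321) = -3310426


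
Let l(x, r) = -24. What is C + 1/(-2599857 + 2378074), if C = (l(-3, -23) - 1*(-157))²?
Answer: 3923119486/221783 ≈ 17689.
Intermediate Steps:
C = 17689 (C = (-24 - 1*(-157))² = (-24 + 157)² = 133² = 17689)
C + 1/(-2599857 + 2378074) = 17689 + 1/(-2599857 + 2378074) = 17689 + 1/(-221783) = 17689 - 1/221783 = 3923119486/221783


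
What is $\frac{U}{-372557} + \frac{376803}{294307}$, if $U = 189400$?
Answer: $\frac{84638849471}{109646132999} \approx 0.77193$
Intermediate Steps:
$\frac{U}{-372557} + \frac{376803}{294307} = \frac{189400}{-372557} + \frac{376803}{294307} = 189400 \left(- \frac{1}{372557}\right) + 376803 \cdot \frac{1}{294307} = - \frac{189400}{372557} + \frac{376803}{294307} = \frac{84638849471}{109646132999}$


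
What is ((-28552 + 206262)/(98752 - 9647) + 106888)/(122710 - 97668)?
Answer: 952443295/223136741 ≈ 4.2684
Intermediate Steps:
((-28552 + 206262)/(98752 - 9647) + 106888)/(122710 - 97668) = (177710/89105 + 106888)/25042 = (177710*(1/89105) + 106888)*(1/25042) = (35542/17821 + 106888)*(1/25042) = (1904886590/17821)*(1/25042) = 952443295/223136741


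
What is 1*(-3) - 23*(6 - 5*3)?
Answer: 204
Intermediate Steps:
1*(-3) - 23*(6 - 5*3) = -3 - 23*(6 - 15) = -3 - 23*(-9) = -3 + 207 = 204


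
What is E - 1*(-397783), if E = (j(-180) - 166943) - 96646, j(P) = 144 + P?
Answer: 134158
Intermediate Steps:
E = -263625 (E = ((144 - 180) - 166943) - 96646 = (-36 - 166943) - 96646 = -166979 - 96646 = -263625)
E - 1*(-397783) = -263625 - 1*(-397783) = -263625 + 397783 = 134158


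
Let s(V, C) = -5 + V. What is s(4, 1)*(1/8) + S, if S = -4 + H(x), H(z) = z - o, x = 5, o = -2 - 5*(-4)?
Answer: -137/8 ≈ -17.125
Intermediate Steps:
o = 18 (o = -2 + 20 = 18)
H(z) = -18 + z (H(z) = z - 1*18 = z - 18 = -18 + z)
S = -17 (S = -4 + (-18 + 5) = -4 - 13 = -17)
s(4, 1)*(1/8) + S = (-5 + 4)*(1/8) - 17 = -1/8 - 17 = -1*⅛ - 17 = -⅛ - 17 = -137/8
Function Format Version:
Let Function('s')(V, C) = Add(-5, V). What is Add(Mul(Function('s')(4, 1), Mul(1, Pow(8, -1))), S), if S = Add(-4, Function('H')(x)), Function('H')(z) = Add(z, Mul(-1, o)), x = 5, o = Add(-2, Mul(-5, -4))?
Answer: Rational(-137, 8) ≈ -17.125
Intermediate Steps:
o = 18 (o = Add(-2, 20) = 18)
Function('H')(z) = Add(-18, z) (Function('H')(z) = Add(z, Mul(-1, 18)) = Add(z, -18) = Add(-18, z))
S = -17 (S = Add(-4, Add(-18, 5)) = Add(-4, -13) = -17)
Add(Mul(Function('s')(4, 1), Mul(1, Pow(8, -1))), S) = Add(Mul(Add(-5, 4), Mul(1, Pow(8, -1))), -17) = Add(Mul(-1, Mul(1, Rational(1, 8))), -17) = Add(Mul(-1, Rational(1, 8)), -17) = Add(Rational(-1, 8), -17) = Rational(-137, 8)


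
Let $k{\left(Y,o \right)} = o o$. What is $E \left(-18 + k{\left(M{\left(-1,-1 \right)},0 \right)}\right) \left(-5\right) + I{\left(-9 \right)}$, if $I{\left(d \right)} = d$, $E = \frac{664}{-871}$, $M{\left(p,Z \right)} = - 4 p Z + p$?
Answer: $- \frac{67599}{871} \approx -77.611$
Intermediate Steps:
$M{\left(p,Z \right)} = p - 4 Z p$ ($M{\left(p,Z \right)} = - 4 Z p + p = p - 4 Z p$)
$k{\left(Y,o \right)} = o^{2}$
$E = - \frac{664}{871}$ ($E = 664 \left(- \frac{1}{871}\right) = - \frac{664}{871} \approx -0.76234$)
$E \left(-18 + k{\left(M{\left(-1,-1 \right)},0 \right)}\right) \left(-5\right) + I{\left(-9 \right)} = - \frac{664 \left(-18 + 0^{2}\right) \left(-5\right)}{871} - 9 = - \frac{664 \left(-18 + 0\right) \left(-5\right)}{871} - 9 = - \frac{664 \left(\left(-18\right) \left(-5\right)\right)}{871} - 9 = \left(- \frac{664}{871}\right) 90 - 9 = - \frac{59760}{871} - 9 = - \frac{67599}{871}$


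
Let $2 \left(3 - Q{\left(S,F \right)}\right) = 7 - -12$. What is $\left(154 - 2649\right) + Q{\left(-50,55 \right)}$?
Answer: $- \frac{5003}{2} \approx -2501.5$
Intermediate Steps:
$Q{\left(S,F \right)} = - \frac{13}{2}$ ($Q{\left(S,F \right)} = 3 - \frac{7 - -12}{2} = 3 - \frac{7 + 12}{2} = 3 - \frac{19}{2} = - \frac{13}{2}$)
$\left(154 - 2649\right) + Q{\left(-50,55 \right)} = \left(154 - 2649\right) - \frac{13}{2} = -2495 - \frac{13}{2} = - \frac{5003}{2}$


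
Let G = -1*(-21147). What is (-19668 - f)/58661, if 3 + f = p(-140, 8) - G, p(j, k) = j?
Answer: 1622/58661 ≈ 0.027650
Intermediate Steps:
G = 21147
f = -21290 (f = -3 + (-140 - 1*21147) = -3 + (-140 - 21147) = -3 - 21287 = -21290)
(-19668 - f)/58661 = (-19668 - 1*(-21290))/58661 = (-19668 + 21290)*(1/58661) = 1622*(1/58661) = 1622/58661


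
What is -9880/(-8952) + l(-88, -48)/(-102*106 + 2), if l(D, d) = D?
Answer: 6724411/6048195 ≈ 1.1118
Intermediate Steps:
-9880/(-8952) + l(-88, -48)/(-102*106 + 2) = -9880/(-8952) - 88/(-102*106 + 2) = -9880*(-1/8952) - 88/(-10812 + 2) = 1235/1119 - 88/(-10810) = 1235/1119 - 88*(-1/10810) = 1235/1119 + 44/5405 = 6724411/6048195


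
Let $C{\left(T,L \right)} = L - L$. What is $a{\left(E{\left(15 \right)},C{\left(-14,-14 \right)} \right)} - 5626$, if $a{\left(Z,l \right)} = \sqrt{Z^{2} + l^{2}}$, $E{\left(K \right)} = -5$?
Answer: $-5621$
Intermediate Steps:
$C{\left(T,L \right)} = 0$
$a{\left(E{\left(15 \right)},C{\left(-14,-14 \right)} \right)} - 5626 = \sqrt{\left(-5\right)^{2} + 0^{2}} - 5626 = \sqrt{25 + 0} - 5626 = \sqrt{25} - 5626 = 5 - 5626 = -5621$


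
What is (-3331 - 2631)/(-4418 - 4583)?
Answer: 5962/9001 ≈ 0.66237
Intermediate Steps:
(-3331 - 2631)/(-4418 - 4583) = -5962/(-9001) = -5962*(-1/9001) = 5962/9001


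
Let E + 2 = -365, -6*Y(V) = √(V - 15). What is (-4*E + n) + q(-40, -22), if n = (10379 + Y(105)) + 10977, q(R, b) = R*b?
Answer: 23704 - √10/2 ≈ 23702.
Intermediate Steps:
Y(V) = -√(-15 + V)/6 (Y(V) = -√(V - 15)/6 = -√(-15 + V)/6)
E = -367 (E = -2 - 365 = -367)
n = 21356 - √10/2 (n = (10379 - √(-15 + 105)/6) + 10977 = (10379 - √10/2) + 10977 = 21356 - √10/2 ≈ 21354.)
(-4*E + n) + q(-40, -22) = (-4*(-367) + (21356 - √10/2)) - 40*(-22) = (1468 + (21356 - √10/2)) + 880 = (22824 - √10/2) + 880 = 23704 - √10/2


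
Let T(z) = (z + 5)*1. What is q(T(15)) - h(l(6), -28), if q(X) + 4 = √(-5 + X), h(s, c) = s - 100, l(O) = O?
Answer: 90 + √15 ≈ 93.873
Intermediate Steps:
h(s, c) = -100 + s
T(z) = 5 + z (T(z) = (5 + z)*1 = 5 + z)
q(X) = -4 + √(-5 + X)
q(T(15)) - h(l(6), -28) = (-4 + √(-5 + (5 + 15))) - (-100 + 6) = (-4 + √(-5 + 20)) - 1*(-94) = (-4 + √15) + 94 = 90 + √15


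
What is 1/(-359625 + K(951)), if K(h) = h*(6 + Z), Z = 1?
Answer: -1/352968 ≈ -2.8331e-6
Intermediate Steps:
K(h) = 7*h (K(h) = h*(6 + 1) = h*7 = 7*h)
1/(-359625 + K(951)) = 1/(-359625 + 7*951) = 1/(-359625 + 6657) = 1/(-352968) = -1/352968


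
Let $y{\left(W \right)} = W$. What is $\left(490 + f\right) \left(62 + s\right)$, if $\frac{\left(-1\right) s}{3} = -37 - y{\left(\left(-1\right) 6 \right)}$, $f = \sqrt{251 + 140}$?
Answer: $75950 + 155 \sqrt{391} \approx 79015.0$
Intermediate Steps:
$f = \sqrt{391} \approx 19.774$
$s = 93$ ($s = - 3 \left(-37 - \left(-1\right) 6\right) = - 3 \left(-37 - -6\right) = - 3 \left(-37 + 6\right) = \left(-3\right) \left(-31\right) = 93$)
$\left(490 + f\right) \left(62 + s\right) = \left(490 + \sqrt{391}\right) \left(62 + 93\right) = \left(490 + \sqrt{391}\right) 155 = 75950 + 155 \sqrt{391}$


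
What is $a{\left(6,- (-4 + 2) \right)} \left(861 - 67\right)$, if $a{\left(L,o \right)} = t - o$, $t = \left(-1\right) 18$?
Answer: $-15880$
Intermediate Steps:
$t = -18$
$a{\left(L,o \right)} = -18 - o$
$a{\left(6,- (-4 + 2) \right)} \left(861 - 67\right) = \left(-18 - - (-4 + 2)\right) \left(861 - 67\right) = \left(-18 - \left(-1\right) \left(-2\right)\right) \left(861 - 67\right) = \left(-18 - 2\right) \left(861 - 67\right) = \left(-18 - 2\right) 794 = \left(-20\right) 794 = -15880$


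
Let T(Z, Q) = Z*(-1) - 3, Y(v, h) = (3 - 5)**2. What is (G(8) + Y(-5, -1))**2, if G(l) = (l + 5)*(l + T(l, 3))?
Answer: 1225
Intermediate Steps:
Y(v, h) = 4 (Y(v, h) = (-2)**2 = 4)
T(Z, Q) = -3 - Z (T(Z, Q) = -Z - 3 = -3 - Z)
G(l) = -15 - 3*l (G(l) = (l + 5)*(l + (-3 - l)) = (5 + l)*(-3) = -15 - 3*l)
(G(8) + Y(-5, -1))**2 = ((-15 - 3*8) + 4)**2 = ((-15 - 24) + 4)**2 = (-39 + 4)**2 = (-35)**2 = 1225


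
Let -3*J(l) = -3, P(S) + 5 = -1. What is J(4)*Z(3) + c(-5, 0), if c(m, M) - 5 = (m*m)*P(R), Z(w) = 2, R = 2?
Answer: -143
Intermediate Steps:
P(S) = -6 (P(S) = -5 - 1 = -6)
J(l) = 1 (J(l) = -⅓*(-3) = 1)
c(m, M) = 5 - 6*m² (c(m, M) = 5 + (m*m)*(-6) = 5 + m²*(-6) = 5 - 6*m²)
J(4)*Z(3) + c(-5, 0) = 1*2 + (5 - 6*(-5)²) = 2 + (5 - 6*25) = 2 + (5 - 150) = 2 - 145 = -143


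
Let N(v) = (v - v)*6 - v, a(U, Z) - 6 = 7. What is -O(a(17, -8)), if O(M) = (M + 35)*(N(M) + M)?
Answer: 0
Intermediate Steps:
a(U, Z) = 13 (a(U, Z) = 6 + 7 = 13)
N(v) = -v (N(v) = 0*6 - v = 0 - v = -v)
O(M) = 0 (O(M) = (M + 35)*(-M + M) = (35 + M)*0 = 0)
-O(a(17, -8)) = -1*0 = 0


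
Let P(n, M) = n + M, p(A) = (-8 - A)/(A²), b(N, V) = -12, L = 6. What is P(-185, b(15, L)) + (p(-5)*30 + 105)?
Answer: -478/5 ≈ -95.600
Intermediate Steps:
p(A) = (-8 - A)/A²
P(n, M) = M + n
P(-185, b(15, L)) + (p(-5)*30 + 105) = (-12 - 185) + (((-8 - 1*(-5))/(-5)²)*30 + 105) = -197 + (((-8 + 5)/25)*30 + 105) = -197 + (((1/25)*(-3))*30 + 105) = -197 + (-3/25*30 + 105) = -197 + (-18/5 + 105) = -197 + 507/5 = -478/5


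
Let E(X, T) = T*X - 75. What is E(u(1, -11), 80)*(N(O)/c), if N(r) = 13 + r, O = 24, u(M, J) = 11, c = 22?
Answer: 29785/22 ≈ 1353.9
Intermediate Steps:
E(X, T) = -75 + T*X
E(u(1, -11), 80)*(N(O)/c) = (-75 + 80*11)*((13 + 24)/22) = (-75 + 880)*(37*(1/22)) = 805*(37/22) = 29785/22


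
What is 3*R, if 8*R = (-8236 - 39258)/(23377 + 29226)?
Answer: -71241/210412 ≈ -0.33858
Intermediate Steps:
R = -23747/210412 (R = ((-8236 - 39258)/(23377 + 29226))/8 = (-47494/52603)/8 = (-47494*1/52603)/8 = (1/8)*(-47494/52603) = -23747/210412 ≈ -0.11286)
3*R = 3*(-23747/210412) = -71241/210412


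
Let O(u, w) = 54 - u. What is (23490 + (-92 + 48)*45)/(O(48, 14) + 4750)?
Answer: 10755/2378 ≈ 4.5227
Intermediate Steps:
(23490 + (-92 + 48)*45)/(O(48, 14) + 4750) = (23490 + (-92 + 48)*45)/((54 - 1*48) + 4750) = (23490 - 44*45)/((54 - 48) + 4750) = (23490 - 1980)/(6 + 4750) = 21510/4756 = 21510*(1/4756) = 10755/2378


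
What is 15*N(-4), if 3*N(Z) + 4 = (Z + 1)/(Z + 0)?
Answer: -65/4 ≈ -16.250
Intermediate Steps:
N(Z) = -4/3 + (1 + Z)/(3*Z) (N(Z) = -4/3 + ((Z + 1)/(Z + 0))/3 = -4/3 + ((1 + Z)/Z)/3 = -4/3 + (1 + Z)/(3*Z))
15*N(-4) = 15*((⅓ - 1*(-4))/(-4)) = 15*(-(⅓ + 4)/4) = 15*(-¼*13/3) = 15*(-13/12) = -65/4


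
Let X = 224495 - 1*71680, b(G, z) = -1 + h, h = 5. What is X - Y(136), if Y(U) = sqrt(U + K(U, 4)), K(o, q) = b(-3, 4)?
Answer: 152815 - 2*sqrt(35) ≈ 1.5280e+5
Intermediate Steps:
b(G, z) = 4 (b(G, z) = -1 + 5 = 4)
X = 152815 (X = 224495 - 71680 = 152815)
K(o, q) = 4
Y(U) = sqrt(4 + U) (Y(U) = sqrt(U + 4) = sqrt(4 + U))
X - Y(136) = 152815 - sqrt(4 + 136) = 152815 - sqrt(140) = 152815 - 2*sqrt(35)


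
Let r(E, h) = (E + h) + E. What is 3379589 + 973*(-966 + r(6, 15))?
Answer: 2465942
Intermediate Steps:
r(E, h) = h + 2*E
3379589 + 973*(-966 + r(6, 15)) = 3379589 + 973*(-966 + (15 + 2*6)) = 3379589 + 973*(-966 + (15 + 12)) = 3379589 + 973*(-966 + 27) = 3379589 + 973*(-939) = 3379589 - 913647 = 2465942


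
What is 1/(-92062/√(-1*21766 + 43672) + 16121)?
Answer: 176573313/2842300672951 + 138093*√2434/2842300672951 ≈ 6.4520e-5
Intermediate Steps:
1/(-92062/√(-1*21766 + 43672) + 16121) = 1/(-92062/√(-21766 + 43672) + 16121) = 1/(-92062*√2434/7302 + 16121) = 1/(-46031*√2434/3651 + 16121) = 1/(16121 - 46031*√2434/3651)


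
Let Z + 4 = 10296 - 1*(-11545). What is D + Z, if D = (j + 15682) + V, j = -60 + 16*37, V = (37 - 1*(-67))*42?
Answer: 42419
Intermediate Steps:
V = 4368 (V = (37 + 67)*42 = 104*42 = 4368)
j = 532 (j = -60 + 592 = 532)
D = 20582 (D = (532 + 15682) + 4368 = 16214 + 4368 = 20582)
Z = 21837 (Z = -4 + (10296 - 1*(-11545)) = -4 + (10296 + 11545) = -4 + 21841 = 21837)
D + Z = 20582 + 21837 = 42419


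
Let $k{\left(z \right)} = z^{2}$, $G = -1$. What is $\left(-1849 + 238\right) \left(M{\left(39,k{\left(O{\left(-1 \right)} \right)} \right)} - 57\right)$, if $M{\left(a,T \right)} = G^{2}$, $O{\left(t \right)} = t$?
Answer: $90216$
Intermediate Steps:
$M{\left(a,T \right)} = 1$ ($M{\left(a,T \right)} = \left(-1\right)^{2} = 1$)
$\left(-1849 + 238\right) \left(M{\left(39,k{\left(O{\left(-1 \right)} \right)} \right)} - 57\right) = \left(-1849 + 238\right) \left(1 - 57\right) = \left(-1611\right) \left(-56\right) = 90216$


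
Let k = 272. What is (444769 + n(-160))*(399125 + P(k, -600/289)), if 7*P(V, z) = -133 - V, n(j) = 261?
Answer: 1243177954100/7 ≈ 1.7760e+11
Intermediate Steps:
P(V, z) = -19 - V/7 (P(V, z) = (-133 - V)/7 = -19 - V/7)
(444769 + n(-160))*(399125 + P(k, -600/289)) = (444769 + 261)*(399125 + (-19 - ⅐*272)) = 445030*(399125 + (-19 - 272/7)) = 445030*(399125 - 405/7) = 445030*(2793470/7) = 1243177954100/7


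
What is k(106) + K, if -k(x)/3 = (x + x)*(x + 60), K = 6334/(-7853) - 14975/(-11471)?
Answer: -9510427269127/90081763 ≈ -1.0558e+5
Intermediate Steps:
K = 44941361/90081763 (K = 6334*(-1/7853) - 14975*(-1/11471) = -6334/7853 + 14975/11471 = 44941361/90081763 ≈ 0.49890)
k(x) = -6*x*(60 + x) (k(x) = -3*(x + x)*(x + 60) = -3*2*x*(60 + x) = -6*x*(60 + x))
k(106) + K = -6*106*(60 + 106) + 44941361/90081763 = -6*106*166 + 44941361/90081763 = -105576 + 44941361/90081763 = -9510427269127/90081763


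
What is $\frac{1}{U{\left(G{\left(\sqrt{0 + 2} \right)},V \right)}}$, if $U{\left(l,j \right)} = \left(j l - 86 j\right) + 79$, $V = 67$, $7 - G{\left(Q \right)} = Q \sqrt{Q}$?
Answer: $- \frac{17718342543}{92383417868081} - \frac{11702823 \sqrt{2}}{184766835736162} + \frac{300763 \sqrt[4]{2}}{184766835736162} + \frac{455362083 \cdot 2^{\frac{3}{4}}}{184766835736162} \approx -0.00018773$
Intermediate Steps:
$G{\left(Q \right)} = 7 - Q^{\frac{3}{2}}$ ($G{\left(Q \right)} = 7 - Q \sqrt{Q} = 7 - Q^{\frac{3}{2}}$)
$U{\left(l,j \right)} = 79 - 86 j + j l$ ($U{\left(l,j \right)} = \left(- 86 j + j l\right) + 79 = 79 - 86 j + j l$)
$\frac{1}{U{\left(G{\left(\sqrt{0 + 2} \right)},V \right)}} = \frac{1}{79 - 5762 + 67 \left(7 - \left(\sqrt{0 + 2}\right)^{\frac{3}{2}}\right)} = \frac{1}{79 - 5762 + 67 \left(7 - \left(\sqrt{2}\right)^{\frac{3}{2}}\right)} = \frac{1}{79 - 5762 + 67 \left(7 - 2^{\frac{3}{4}}\right)} = \frac{1}{79 - 5762 + \left(469 - 67 \cdot 2^{\frac{3}{4}}\right)} = \frac{1}{-5214 - 67 \cdot 2^{\frac{3}{4}}}$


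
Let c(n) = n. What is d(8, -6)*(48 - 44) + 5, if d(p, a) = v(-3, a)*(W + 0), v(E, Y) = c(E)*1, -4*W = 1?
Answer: 8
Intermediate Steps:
W = -¼ (W = -¼*1 = -¼ ≈ -0.25000)
v(E, Y) = E (v(E, Y) = E*1 = E)
d(p, a) = ¾ (d(p, a) = -3*(-¼ + 0) = -3*(-¼) = ¾)
d(8, -6)*(48 - 44) + 5 = 3*(48 - 44)/4 + 5 = (¾)*4 + 5 = 3 + 5 = 8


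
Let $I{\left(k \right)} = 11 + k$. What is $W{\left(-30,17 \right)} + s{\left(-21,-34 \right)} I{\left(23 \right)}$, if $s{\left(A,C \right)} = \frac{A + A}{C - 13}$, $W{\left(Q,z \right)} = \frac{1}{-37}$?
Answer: $\frac{52789}{1739} \approx 30.356$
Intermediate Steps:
$W{\left(Q,z \right)} = - \frac{1}{37}$
$s{\left(A,C \right)} = \frac{2 A}{-13 + C}$
$W{\left(-30,17 \right)} + s{\left(-21,-34 \right)} I{\left(23 \right)} = - \frac{1}{37} + 2 \left(-21\right) \frac{1}{-13 - 34} \left(11 + 23\right) = - \frac{1}{37} + 2 \left(-21\right) \frac{1}{-47} \cdot 34 = - \frac{1}{37} + 2 \left(-21\right) \left(- \frac{1}{47}\right) 34 = - \frac{1}{37} + \frac{42}{47} \cdot 34 = - \frac{1}{37} + \frac{1428}{47} = \frac{52789}{1739}$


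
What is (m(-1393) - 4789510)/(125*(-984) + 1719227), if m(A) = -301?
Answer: -4789811/1596227 ≈ -3.0007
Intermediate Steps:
(m(-1393) - 4789510)/(125*(-984) + 1719227) = (-301 - 4789510)/(125*(-984) + 1719227) = -4789811/(-123000 + 1719227) = -4789811/1596227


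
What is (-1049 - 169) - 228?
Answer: -1446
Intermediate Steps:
(-1049 - 169) - 228 = -1218 - 228 = -1446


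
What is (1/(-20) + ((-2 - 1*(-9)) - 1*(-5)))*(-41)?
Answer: -9799/20 ≈ -489.95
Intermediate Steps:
(1/(-20) + ((-2 - 1*(-9)) - 1*(-5)))*(-41) = (-1/20 + ((-2 + 9) + 5))*(-41) = (-1/20 + (7 + 5))*(-41) = (-1/20 + 12)*(-41) = (239/20)*(-41) = -9799/20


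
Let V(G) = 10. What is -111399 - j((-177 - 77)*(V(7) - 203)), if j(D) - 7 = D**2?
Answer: -2403267890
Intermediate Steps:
j(D) = 7 + D**2
-111399 - j((-177 - 77)*(V(7) - 203)) = -111399 - (7 + ((-177 - 77)*(10 - 203))**2) = -111399 - (7 + (-254*(-193))**2) = -111399 - (7 + 49022**2) = -111399 - (7 + 2403156484) = -111399 - 1*2403156491 = -111399 - 2403156491 = -2403267890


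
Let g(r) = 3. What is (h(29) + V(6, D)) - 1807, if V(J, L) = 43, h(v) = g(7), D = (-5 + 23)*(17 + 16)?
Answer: -1761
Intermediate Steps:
D = 594 (D = 18*33 = 594)
h(v) = 3
(h(29) + V(6, D)) - 1807 = (3 + 43) - 1807 = 46 - 1807 = -1761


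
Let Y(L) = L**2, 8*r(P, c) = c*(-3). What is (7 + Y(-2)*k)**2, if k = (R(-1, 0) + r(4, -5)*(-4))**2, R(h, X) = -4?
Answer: 287296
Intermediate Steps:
r(P, c) = -3*c/8 (r(P, c) = (c*(-3))/8 = (-3*c)/8 = -3*c/8)
k = 529/4 (k = (-4 - 3/8*(-5)*(-4))**2 = (-4 + (15/8)*(-4))**2 = (-4 - 15/2)**2 = (-23/2)**2 = 529/4 ≈ 132.25)
(7 + Y(-2)*k)**2 = (7 + (-2)**2*(529/4))**2 = (7 + 4*(529/4))**2 = (7 + 529)**2 = 536**2 = 287296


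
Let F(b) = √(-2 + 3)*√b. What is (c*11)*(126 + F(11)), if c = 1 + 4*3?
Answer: 18018 + 143*√11 ≈ 18492.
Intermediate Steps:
c = 13 (c = 1 + 12 = 13)
F(b) = √b (F(b) = √1*√b = 1*√b = √b)
(c*11)*(126 + F(11)) = (13*11)*(126 + √11) = 143*(126 + √11) = 18018 + 143*√11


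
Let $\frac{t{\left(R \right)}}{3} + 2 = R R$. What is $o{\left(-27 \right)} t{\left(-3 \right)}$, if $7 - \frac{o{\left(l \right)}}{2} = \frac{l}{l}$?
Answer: $252$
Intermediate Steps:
$t{\left(R \right)} = -6 + 3 R^{2}$ ($t{\left(R \right)} = -6 + 3 R R = -6 + 3 R^{2}$)
$o{\left(l \right)} = 12$ ($o{\left(l \right)} = 14 - 2 \frac{l}{l} = 14 - 2 = 12$)
$o{\left(-27 \right)} t{\left(-3 \right)} = 12 \left(-6 + 3 \left(-3\right)^{2}\right) = 12 \left(-6 + 3 \cdot 9\right) = 12 \left(-6 + 27\right) = 12 \cdot 21 = 252$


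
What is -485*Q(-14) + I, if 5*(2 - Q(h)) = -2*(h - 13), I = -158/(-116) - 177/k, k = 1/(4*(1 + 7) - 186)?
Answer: 1828587/58 ≈ 31527.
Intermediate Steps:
k = -1/154 (k = 1/(4*8 - 186) = 1/(32 - 186) = 1/(-154) = -1/154 ≈ -0.0064935)
I = 1581043/58 (I = -158/(-116) - 177/(-1/154) = -158*(-1/116) - 177*(-154) = 79/58 + 27258 = 1581043/58 ≈ 27259.)
Q(h) = -16/5 + 2*h/5 (Q(h) = 2 - (-2)*(h - 13)/5 = 2 - (-2)*(-13 + h)/5 = 2 - (26 - 2*h)/5 = 2 + (-26/5 + 2*h/5) = -16/5 + 2*h/5)
-485*Q(-14) + I = -485*(-16/5 + (⅖)*(-14)) + 1581043/58 = -485*(-16/5 - 28/5) + 1581043/58 = -485*(-44/5) + 1581043/58 = 4268 + 1581043/58 = 1828587/58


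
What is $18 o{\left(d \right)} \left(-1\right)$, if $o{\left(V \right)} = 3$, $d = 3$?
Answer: $-54$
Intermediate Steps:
$18 o{\left(d \right)} \left(-1\right) = 18 \cdot 3 \left(-1\right) = 54 \left(-1\right) = -54$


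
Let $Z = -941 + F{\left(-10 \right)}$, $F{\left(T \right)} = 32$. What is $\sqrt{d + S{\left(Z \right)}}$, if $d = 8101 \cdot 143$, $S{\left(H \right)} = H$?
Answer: $\sqrt{1157534} \approx 1075.9$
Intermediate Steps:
$Z = -909$ ($Z = -941 + 32 = -909$)
$d = 1158443$
$\sqrt{d + S{\left(Z \right)}} = \sqrt{1158443 - 909} = \sqrt{1157534}$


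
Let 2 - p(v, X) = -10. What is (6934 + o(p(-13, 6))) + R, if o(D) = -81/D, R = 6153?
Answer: 52321/4 ≈ 13080.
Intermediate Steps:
p(v, X) = 12 (p(v, X) = 2 - 1*(-10) = 2 + 10 = 12)
(6934 + o(p(-13, 6))) + R = (6934 - 81/12) + 6153 = (6934 - 81*1/12) + 6153 = (6934 - 27/4) + 6153 = 27709/4 + 6153 = 52321/4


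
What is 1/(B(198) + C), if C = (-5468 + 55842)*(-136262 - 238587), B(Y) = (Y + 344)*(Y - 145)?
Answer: -1/18882614800 ≈ -5.2959e-11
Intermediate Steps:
B(Y) = (-145 + Y)*(344 + Y) (B(Y) = (344 + Y)*(-145 + Y) = (-145 + Y)*(344 + Y))
C = -18882643526 (C = 50374*(-374849) = -18882643526)
1/(B(198) + C) = 1/((-49880 + 198**2 + 199*198) - 18882643526) = 1/((-49880 + 39204 + 39402) - 18882643526) = 1/(28726 - 18882643526) = 1/(-18882614800) = -1/18882614800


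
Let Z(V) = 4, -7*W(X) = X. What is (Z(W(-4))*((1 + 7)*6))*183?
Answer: 35136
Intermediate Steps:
W(X) = -X/7
(Z(W(-4))*((1 + 7)*6))*183 = (4*((1 + 7)*6))*183 = (4*(8*6))*183 = (4*48)*183 = 192*183 = 35136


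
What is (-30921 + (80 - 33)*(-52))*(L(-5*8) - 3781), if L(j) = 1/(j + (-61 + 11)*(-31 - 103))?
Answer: 168035875907/1332 ≈ 1.2615e+8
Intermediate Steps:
L(j) = 1/(6700 + j) (L(j) = 1/(j - 50*(-134)) = 1/(j + 6700) = 1/(6700 + j))
(-30921 + (80 - 33)*(-52))*(L(-5*8) - 3781) = (-30921 + (80 - 33)*(-52))*(1/(6700 - 5*8) - 3781) = (-30921 + 47*(-52))*(1/(6700 - 40) - 3781) = (-30921 - 2444)*(1/6660 - 3781) = -33365*(1/6660 - 3781) = -33365*(-25181459/6660) = 168035875907/1332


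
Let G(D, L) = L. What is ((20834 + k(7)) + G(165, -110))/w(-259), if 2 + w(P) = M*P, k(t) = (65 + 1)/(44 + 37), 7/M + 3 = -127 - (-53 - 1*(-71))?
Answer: 2238280/1107 ≈ 2021.9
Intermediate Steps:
M = -7/148 (M = 7/(-3 + (-127 - (-53 - 1*(-71)))) = 7/(-3 + (-127 - (-53 + 71))) = 7/(-3 + (-127 - 1*18)) = 7/(-3 + (-127 - 18)) = 7/(-3 - 145) = 7/(-148) = 7*(-1/148) = -7/148 ≈ -0.047297)
k(t) = 22/27 (k(t) = 66/81 = 66*(1/81) = 22/27)
w(P) = -2 - 7*P/148
((20834 + k(7)) + G(165, -110))/w(-259) = ((20834 + 22/27) - 110)/(-2 - 7/148*(-259)) = (562540/27 - 110)/(-2 + 49/4) = 559570/(27*(41/4)) = (559570/27)*(4/41) = 2238280/1107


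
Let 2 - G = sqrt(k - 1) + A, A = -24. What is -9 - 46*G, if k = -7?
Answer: -1205 + 92*I*sqrt(2) ≈ -1205.0 + 130.11*I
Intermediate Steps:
G = 26 - 2*I*sqrt(2) (G = 2 - (sqrt(-7 - 1) - 24) = 2 - (sqrt(-8) - 24) = 2 - (2*I*sqrt(2) - 24) = 2 - (-24 + 2*I*sqrt(2)) = 2 + (24 - 2*I*sqrt(2)) = 26 - 2*I*sqrt(2) ≈ 26.0 - 2.8284*I)
-9 - 46*G = -9 - 46*(26 - 2*I*sqrt(2)) = -9 + (-1196 + 92*I*sqrt(2)) = -1205 + 92*I*sqrt(2)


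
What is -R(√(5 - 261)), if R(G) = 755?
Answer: -755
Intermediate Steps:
-R(√(5 - 261)) = -1*755 = -755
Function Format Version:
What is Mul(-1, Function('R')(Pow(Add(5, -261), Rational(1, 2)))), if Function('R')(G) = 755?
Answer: -755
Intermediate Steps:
Mul(-1, Function('R')(Pow(Add(5, -261), Rational(1, 2)))) = Mul(-1, 755) = -755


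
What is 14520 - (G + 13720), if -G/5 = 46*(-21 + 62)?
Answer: 10230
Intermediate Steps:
G = -9430 (G = -230*(-21 + 62) = -230*41 = -5*1886 = -9430)
14520 - (G + 13720) = 14520 - (-9430 + 13720) = 14520 - 1*4290 = 14520 - 4290 = 10230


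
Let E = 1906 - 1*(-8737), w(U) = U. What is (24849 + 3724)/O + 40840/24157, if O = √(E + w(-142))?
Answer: 40840/24157 + 28573*√10501/10501 ≈ 280.52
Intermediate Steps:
E = 10643 (E = 1906 + 8737 = 10643)
O = √10501 (O = √(10643 - 142) = √10501 ≈ 102.47)
(24849 + 3724)/O + 40840/24157 = (24849 + 3724)/(√10501) + 40840/24157 = 28573*(√10501/10501) + 40840*(1/24157) = 28573*√10501/10501 + 40840/24157 = 40840/24157 + 28573*√10501/10501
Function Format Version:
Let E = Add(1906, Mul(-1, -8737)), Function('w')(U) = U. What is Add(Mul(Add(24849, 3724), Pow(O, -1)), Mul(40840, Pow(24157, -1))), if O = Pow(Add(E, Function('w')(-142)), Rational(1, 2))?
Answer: Add(Rational(40840, 24157), Mul(Rational(28573, 10501), Pow(10501, Rational(1, 2)))) ≈ 280.52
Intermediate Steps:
E = 10643 (E = Add(1906, 8737) = 10643)
O = Pow(10501, Rational(1, 2)) (O = Pow(Add(10643, -142), Rational(1, 2)) = Pow(10501, Rational(1, 2)) ≈ 102.47)
Add(Mul(Add(24849, 3724), Pow(O, -1)), Mul(40840, Pow(24157, -1))) = Add(Mul(Add(24849, 3724), Pow(Pow(10501, Rational(1, 2)), -1)), Mul(40840, Pow(24157, -1))) = Add(Mul(28573, Mul(Rational(1, 10501), Pow(10501, Rational(1, 2)))), Mul(40840, Rational(1, 24157))) = Add(Mul(Rational(28573, 10501), Pow(10501, Rational(1, 2))), Rational(40840, 24157)) = Add(Rational(40840, 24157), Mul(Rational(28573, 10501), Pow(10501, Rational(1, 2))))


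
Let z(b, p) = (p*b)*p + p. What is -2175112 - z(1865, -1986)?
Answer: -7358098666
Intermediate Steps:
z(b, p) = p + b*p**2 (z(b, p) = (b*p)*p + p = b*p**2 + p = p + b*p**2)
-2175112 - z(1865, -1986) = -2175112 - (-1986)*(1 + 1865*(-1986)) = -2175112 - (-1986)*(1 - 3703890) = -2175112 - (-1986)*(-3703889) = -2175112 - 1*7355923554 = -2175112 - 7355923554 = -7358098666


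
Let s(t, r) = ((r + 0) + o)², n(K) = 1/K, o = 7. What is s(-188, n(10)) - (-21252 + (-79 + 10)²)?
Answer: 1654141/100 ≈ 16541.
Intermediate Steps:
s(t, r) = (7 + r)² (s(t, r) = ((r + 0) + 7)² = (r + 7)² = (7 + r)²)
s(-188, n(10)) - (-21252 + (-79 + 10)²) = (7 + 1/10)² - (-21252 + (-79 + 10)²) = (7 + ⅒)² - (-21252 + (-69)²) = (71/10)² - (-21252 + 4761) = 5041/100 - 1*(-16491) = 5041/100 + 16491 = 1654141/100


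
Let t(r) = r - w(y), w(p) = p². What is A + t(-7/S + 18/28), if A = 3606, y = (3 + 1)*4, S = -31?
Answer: 1454277/434 ≈ 3350.9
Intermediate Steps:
y = 16 (y = 4*4 = 16)
t(r) = -256 + r (t(r) = r - 1*16² = r - 1*256 = r - 256 = -256 + r)
A + t(-7/S + 18/28) = 3606 + (-256 + (-7/(-31) + 18/28)) = 3606 + (-256 + (-7*(-1/31) + 18*(1/28))) = 3606 + (-256 + (7/31 + 9/14)) = 3606 + (-256 + 377/434) = 3606 - 110727/434 = 1454277/434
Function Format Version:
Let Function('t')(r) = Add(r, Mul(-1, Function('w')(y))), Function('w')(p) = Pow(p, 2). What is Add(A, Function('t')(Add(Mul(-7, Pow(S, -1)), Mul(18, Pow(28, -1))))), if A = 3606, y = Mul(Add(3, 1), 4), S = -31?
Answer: Rational(1454277, 434) ≈ 3350.9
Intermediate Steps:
y = 16 (y = Mul(4, 4) = 16)
Function('t')(r) = Add(-256, r) (Function('t')(r) = Add(r, Mul(-1, Pow(16, 2))) = Add(r, Mul(-1, 256)) = Add(r, -256) = Add(-256, r))
Add(A, Function('t')(Add(Mul(-7, Pow(S, -1)), Mul(18, Pow(28, -1))))) = Add(3606, Add(-256, Add(Mul(-7, Pow(-31, -1)), Mul(18, Pow(28, -1))))) = Add(3606, Add(-256, Add(Mul(-7, Rational(-1, 31)), Mul(18, Rational(1, 28))))) = Add(3606, Add(-256, Add(Rational(7, 31), Rational(9, 14)))) = Add(3606, Add(-256, Rational(377, 434))) = Add(3606, Rational(-110727, 434)) = Rational(1454277, 434)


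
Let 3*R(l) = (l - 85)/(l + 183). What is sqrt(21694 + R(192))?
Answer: sqrt(122029285)/75 ≈ 147.29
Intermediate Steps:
R(l) = (-85 + l)/(3*(183 + l)) (R(l) = ((l - 85)/(l + 183))/3 = ((-85 + l)/(183 + l))/3 = (-85 + l)/(3*(183 + l)))
sqrt(21694 + R(192)) = sqrt(21694 + (-85 + 192)/(3*(183 + 192))) = sqrt(21694 + (1/3)*107/375) = sqrt(21694 + (1/3)*(1/375)*107) = sqrt(21694 + 107/1125) = sqrt(24405857/1125) = sqrt(122029285)/75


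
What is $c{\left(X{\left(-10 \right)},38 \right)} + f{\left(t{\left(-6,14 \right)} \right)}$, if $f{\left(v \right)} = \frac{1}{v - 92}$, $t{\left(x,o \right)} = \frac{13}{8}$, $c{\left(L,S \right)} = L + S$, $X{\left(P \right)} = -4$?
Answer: $\frac{24574}{723} \approx 33.989$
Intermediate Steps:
$t{\left(x,o \right)} = \frac{13}{8}$ ($t{\left(x,o \right)} = 13 \cdot \frac{1}{8} = \frac{13}{8}$)
$f{\left(v \right)} = \frac{1}{-92 + v}$
$c{\left(X{\left(-10 \right)},38 \right)} + f{\left(t{\left(-6,14 \right)} \right)} = \left(-4 + 38\right) + \frac{1}{-92 + \frac{13}{8}} = 34 + \frac{1}{- \frac{723}{8}} = 34 - \frac{8}{723} = \frac{24574}{723}$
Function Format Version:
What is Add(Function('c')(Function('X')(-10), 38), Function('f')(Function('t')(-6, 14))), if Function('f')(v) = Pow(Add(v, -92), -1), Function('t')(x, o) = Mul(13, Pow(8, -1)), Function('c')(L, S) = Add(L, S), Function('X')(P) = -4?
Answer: Rational(24574, 723) ≈ 33.989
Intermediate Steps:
Function('t')(x, o) = Rational(13, 8) (Function('t')(x, o) = Mul(13, Rational(1, 8)) = Rational(13, 8))
Function('f')(v) = Pow(Add(-92, v), -1)
Add(Function('c')(Function('X')(-10), 38), Function('f')(Function('t')(-6, 14))) = Add(Add(-4, 38), Pow(Add(-92, Rational(13, 8)), -1)) = Add(34, Pow(Rational(-723, 8), -1)) = Add(34, Rational(-8, 723)) = Rational(24574, 723)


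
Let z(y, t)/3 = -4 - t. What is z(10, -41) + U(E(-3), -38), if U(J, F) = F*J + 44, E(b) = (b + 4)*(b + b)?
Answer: 383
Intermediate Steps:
z(y, t) = -12 - 3*t (z(y, t) = 3*(-4 - t) = -12 - 3*t)
E(b) = 2*b*(4 + b) (E(b) = (4 + b)*(2*b) = 2*b*(4 + b))
U(J, F) = 44 + F*J
z(10, -41) + U(E(-3), -38) = (-12 - 3*(-41)) + (44 - 76*(-3)*(4 - 3)) = (-12 + 123) + (44 - 76*(-3)) = 111 + (44 - 38*(-6)) = 111 + (44 + 228) = 111 + 272 = 383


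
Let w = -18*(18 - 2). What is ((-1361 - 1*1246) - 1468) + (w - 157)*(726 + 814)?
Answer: -689375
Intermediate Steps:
w = -288 (w = -18*16 = -288)
((-1361 - 1*1246) - 1468) + (w - 157)*(726 + 814) = ((-1361 - 1*1246) - 1468) + (-288 - 157)*(726 + 814) = ((-1361 - 1246) - 1468) - 445*1540 = (-2607 - 1468) - 685300 = -4075 - 685300 = -689375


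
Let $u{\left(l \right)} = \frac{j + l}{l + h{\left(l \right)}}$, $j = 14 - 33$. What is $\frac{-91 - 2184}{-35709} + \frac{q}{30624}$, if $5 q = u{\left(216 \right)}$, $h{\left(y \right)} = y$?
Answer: $\frac{50164456891}{787357739520} \approx 0.063712$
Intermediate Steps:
$j = -19$
$u{\left(l \right)} = \frac{-19 + l}{2 l}$ ($u{\left(l \right)} = \frac{-19 + l}{l + l} = \frac{-19 + l}{2 l}$)
$q = \frac{197}{2160}$ ($q = \frac{\frac{1}{2} \cdot \frac{1}{216} \left(-19 + 216\right)}{5} = \frac{\frac{1}{2} \cdot \frac{1}{216} \cdot 197}{5} = \frac{1}{5} \cdot \frac{197}{432} = \frac{197}{2160} \approx 0.091204$)
$\frac{-91 - 2184}{-35709} + \frac{q}{30624} = \frac{-91 - 2184}{-35709} + \frac{197}{2160 \cdot 30624} = \left(-91 - 2184\right) \left(- \frac{1}{35709}\right) + \frac{197}{2160} \cdot \frac{1}{30624} = \left(-2275\right) \left(- \frac{1}{35709}\right) + \frac{197}{66147840} = \frac{2275}{35709} + \frac{197}{66147840} = \frac{50164456891}{787357739520}$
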